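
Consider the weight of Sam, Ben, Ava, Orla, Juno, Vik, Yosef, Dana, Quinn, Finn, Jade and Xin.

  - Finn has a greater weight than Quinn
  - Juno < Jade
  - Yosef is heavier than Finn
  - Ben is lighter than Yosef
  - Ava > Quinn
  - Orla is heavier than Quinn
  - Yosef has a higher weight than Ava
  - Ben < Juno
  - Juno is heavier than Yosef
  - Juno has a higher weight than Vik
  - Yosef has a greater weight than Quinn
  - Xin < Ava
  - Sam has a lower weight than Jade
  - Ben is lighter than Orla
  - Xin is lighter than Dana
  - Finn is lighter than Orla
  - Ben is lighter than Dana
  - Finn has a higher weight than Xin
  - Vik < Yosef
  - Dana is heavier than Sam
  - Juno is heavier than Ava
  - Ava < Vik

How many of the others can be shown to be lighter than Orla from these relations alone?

4

From Orla the given relations immediately reach Quinn, Finn, Ben.
From those, Xin — 4 in total.
No other element is forced below Orla by the given relations, so the count is 4.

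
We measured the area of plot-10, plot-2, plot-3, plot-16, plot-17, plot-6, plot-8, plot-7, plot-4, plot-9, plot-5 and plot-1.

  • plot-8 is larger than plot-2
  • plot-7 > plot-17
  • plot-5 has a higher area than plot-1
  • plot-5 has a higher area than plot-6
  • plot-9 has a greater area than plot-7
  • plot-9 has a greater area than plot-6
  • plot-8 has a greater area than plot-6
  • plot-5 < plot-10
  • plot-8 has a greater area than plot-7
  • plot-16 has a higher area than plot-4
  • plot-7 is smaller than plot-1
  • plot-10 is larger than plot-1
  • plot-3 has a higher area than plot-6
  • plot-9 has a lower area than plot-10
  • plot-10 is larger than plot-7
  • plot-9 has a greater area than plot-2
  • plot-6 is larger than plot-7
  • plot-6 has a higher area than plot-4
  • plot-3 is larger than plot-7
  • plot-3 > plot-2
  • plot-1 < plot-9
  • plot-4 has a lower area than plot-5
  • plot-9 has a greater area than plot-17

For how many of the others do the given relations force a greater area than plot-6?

5

From plot-6 the given relations immediately reach plot-9, plot-5, plot-8, plot-3.
From those, plot-10 — 5 in total.
No other element is forced above plot-6 by the given relations, so the count is 5.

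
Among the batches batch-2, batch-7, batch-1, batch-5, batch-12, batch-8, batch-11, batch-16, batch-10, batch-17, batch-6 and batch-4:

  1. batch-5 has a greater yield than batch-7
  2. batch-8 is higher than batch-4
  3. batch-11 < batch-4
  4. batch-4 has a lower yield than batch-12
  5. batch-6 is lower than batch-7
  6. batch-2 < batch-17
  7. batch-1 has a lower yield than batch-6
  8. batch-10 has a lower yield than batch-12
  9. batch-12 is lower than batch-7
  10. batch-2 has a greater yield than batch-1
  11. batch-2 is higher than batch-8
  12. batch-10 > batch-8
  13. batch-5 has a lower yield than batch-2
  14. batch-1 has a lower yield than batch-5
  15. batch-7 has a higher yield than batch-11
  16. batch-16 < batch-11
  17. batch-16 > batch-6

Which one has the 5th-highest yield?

Chaining the given pairs: batch-1 < batch-6 < batch-16 < batch-11 < batch-4 < batch-8 < batch-10 < batch-12 < batch-7 < batch-5 < batch-2 < batch-17.
The 5th largest is batch-12.

batch-12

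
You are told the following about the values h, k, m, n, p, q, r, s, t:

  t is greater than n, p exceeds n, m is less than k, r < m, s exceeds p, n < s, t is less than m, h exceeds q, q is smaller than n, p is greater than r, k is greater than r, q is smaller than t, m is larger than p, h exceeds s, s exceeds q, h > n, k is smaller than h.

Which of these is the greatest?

Chaining downward from h: directly below it, q, n, k, s; then r, p, m; then t.
That covers every other element, and nothing is given above h, so h is the greatest.

h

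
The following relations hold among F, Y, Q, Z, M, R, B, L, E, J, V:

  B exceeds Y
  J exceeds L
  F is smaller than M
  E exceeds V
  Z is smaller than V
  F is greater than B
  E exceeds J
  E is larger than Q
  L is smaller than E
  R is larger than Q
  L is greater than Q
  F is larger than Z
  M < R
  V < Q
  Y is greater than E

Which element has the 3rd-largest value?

F

The consecutive relations fix a unique order: Z < V < Q < L < J < E < Y < B < F < M < R.
Counting 3 from the largest end gives F.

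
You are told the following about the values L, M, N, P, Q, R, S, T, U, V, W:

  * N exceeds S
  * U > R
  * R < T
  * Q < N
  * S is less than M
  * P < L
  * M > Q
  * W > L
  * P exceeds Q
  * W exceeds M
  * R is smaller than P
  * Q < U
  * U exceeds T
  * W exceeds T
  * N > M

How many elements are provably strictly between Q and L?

Chaining upward from Q reaches: M, P, U, N, W.
Chaining downward from L reaches: R, P.
Strictly between Q and L are those in both lists: P — 1 element.

1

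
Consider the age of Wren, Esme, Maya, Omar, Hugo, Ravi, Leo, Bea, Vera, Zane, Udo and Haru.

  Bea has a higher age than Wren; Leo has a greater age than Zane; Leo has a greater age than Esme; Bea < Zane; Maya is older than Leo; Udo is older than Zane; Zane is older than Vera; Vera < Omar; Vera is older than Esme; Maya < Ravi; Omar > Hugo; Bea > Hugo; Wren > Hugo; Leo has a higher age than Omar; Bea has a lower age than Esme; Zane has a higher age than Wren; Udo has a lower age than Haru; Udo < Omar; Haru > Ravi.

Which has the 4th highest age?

Leo

Piecing the relations together gives one ordering: Hugo < Wren < Bea < Esme < Vera < Zane < Udo < Omar < Leo < Maya < Ravi < Haru.
Counting 4 from the largest end gives Leo.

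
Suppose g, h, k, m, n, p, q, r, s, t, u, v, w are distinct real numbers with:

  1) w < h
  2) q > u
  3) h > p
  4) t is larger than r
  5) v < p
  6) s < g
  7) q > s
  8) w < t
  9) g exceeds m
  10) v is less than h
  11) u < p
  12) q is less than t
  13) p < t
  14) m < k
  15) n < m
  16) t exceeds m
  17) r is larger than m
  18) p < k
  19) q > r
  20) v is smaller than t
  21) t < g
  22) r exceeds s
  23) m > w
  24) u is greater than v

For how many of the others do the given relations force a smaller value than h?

4

The elements the relations force below h are v, w, u, p — no chain reaches any other.
That is 4.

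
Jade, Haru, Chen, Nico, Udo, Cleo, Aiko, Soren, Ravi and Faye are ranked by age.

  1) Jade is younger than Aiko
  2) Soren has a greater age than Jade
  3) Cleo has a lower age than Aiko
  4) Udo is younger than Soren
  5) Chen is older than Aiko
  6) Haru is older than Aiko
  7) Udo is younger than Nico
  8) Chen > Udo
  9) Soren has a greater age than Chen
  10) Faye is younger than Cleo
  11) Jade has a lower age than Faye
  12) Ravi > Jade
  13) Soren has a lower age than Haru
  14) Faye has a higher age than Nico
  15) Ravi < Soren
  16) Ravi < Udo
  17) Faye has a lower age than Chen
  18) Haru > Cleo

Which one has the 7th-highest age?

The consecutive relations fix a unique order: Jade < Ravi < Udo < Nico < Faye < Cleo < Aiko < Chen < Soren < Haru.
The 7th largest is Nico.

Nico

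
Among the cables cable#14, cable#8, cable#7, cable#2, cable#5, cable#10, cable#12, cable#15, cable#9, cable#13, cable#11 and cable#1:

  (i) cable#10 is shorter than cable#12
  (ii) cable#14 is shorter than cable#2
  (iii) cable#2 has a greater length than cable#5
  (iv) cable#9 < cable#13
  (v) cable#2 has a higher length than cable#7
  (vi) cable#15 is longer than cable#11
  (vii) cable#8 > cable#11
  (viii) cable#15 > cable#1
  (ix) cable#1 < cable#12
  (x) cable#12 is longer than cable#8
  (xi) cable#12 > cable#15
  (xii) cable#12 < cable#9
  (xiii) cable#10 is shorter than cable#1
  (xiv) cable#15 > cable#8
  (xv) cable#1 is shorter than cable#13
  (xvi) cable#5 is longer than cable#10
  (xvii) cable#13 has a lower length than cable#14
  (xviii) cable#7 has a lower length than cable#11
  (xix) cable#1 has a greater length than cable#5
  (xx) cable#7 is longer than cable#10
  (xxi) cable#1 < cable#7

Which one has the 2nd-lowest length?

Piecing the relations together gives one ordering: cable#10 < cable#5 < cable#1 < cable#7 < cable#11 < cable#8 < cable#15 < cable#12 < cable#9 < cable#13 < cable#14 < cable#2.
Counting 2 from the smallest end gives cable#5.

cable#5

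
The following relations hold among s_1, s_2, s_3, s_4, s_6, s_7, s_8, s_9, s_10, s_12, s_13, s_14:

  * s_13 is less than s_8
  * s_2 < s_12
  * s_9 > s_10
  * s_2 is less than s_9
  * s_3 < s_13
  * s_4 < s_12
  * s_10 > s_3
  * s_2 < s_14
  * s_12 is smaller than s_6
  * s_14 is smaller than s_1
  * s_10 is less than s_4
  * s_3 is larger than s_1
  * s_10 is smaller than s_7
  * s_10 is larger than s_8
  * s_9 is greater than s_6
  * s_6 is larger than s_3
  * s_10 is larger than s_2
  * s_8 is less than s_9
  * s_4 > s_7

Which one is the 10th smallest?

s_12

Chaining the given pairs: s_2 < s_14 < s_1 < s_3 < s_13 < s_8 < s_10 < s_7 < s_4 < s_12 < s_6 < s_9.
The 10th smallest is s_12.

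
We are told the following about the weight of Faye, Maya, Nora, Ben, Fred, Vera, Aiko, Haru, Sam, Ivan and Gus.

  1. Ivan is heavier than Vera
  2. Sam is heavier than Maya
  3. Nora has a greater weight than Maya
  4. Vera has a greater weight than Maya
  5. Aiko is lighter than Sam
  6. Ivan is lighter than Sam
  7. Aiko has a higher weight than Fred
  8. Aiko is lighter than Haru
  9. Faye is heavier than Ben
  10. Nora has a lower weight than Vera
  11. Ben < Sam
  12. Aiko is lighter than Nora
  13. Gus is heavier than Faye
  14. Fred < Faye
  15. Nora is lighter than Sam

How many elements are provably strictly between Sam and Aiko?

Chaining upward from Aiko reaches: Nora, Haru, Vera, Ivan.
Chaining downward from Sam reaches: Fred, Maya, Ben, Nora, Vera, Ivan.
Strictly between Aiko and Sam are those in both lists: Nora, Vera, Ivan — 3 elements.

3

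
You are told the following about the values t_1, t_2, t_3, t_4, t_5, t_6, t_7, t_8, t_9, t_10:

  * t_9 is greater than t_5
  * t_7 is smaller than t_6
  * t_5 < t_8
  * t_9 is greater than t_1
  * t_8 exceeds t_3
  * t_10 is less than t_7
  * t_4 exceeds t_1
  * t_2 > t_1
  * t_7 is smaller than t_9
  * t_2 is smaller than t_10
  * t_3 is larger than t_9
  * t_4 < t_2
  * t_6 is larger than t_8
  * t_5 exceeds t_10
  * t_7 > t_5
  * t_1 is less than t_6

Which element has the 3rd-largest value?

The consecutive relations fix a unique order: t_1 < t_4 < t_2 < t_10 < t_5 < t_7 < t_9 < t_3 < t_8 < t_6.
Counting 3 from the largest end gives t_3.

t_3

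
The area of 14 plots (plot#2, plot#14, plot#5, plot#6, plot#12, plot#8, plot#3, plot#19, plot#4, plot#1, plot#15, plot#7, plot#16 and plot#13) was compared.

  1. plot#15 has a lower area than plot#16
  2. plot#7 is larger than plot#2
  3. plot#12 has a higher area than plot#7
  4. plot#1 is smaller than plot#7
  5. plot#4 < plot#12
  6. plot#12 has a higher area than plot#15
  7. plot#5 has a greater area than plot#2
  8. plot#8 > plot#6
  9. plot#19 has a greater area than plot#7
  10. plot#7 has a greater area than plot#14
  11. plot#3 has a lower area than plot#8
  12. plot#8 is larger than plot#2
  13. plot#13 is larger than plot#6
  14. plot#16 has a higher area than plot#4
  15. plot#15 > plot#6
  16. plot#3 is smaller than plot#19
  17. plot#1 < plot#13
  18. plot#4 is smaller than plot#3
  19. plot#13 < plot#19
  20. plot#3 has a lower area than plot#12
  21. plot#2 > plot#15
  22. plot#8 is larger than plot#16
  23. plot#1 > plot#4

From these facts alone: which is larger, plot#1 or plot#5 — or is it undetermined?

undetermined

Following every chain through plot#1: above plot#1 we get plot#13, plot#7, plot#19, plot#12; below plot#1 we get plot#4.
plot#5 is not reached, and no chain runs the other way from plot#5 to plot#1.
So the given relations leave the order of plot#1 and plot#5 undetermined.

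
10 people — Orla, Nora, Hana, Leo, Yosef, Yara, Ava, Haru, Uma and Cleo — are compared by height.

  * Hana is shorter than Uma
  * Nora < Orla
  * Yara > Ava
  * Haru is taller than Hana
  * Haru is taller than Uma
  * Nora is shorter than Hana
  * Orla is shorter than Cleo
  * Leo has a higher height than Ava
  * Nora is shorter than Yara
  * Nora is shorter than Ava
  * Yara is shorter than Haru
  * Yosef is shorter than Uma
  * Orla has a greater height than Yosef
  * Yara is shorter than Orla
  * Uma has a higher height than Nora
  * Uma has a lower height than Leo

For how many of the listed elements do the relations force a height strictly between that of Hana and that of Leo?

The relations place Hana below Leo. An element lies strictly between them when it is forced above Hana and also forced below Leo.
Above Hana: {Uma, Haru}. Below Leo: {Nora, Ava, Yosef, Uma}.
Intersection: {Uma} — 1.

1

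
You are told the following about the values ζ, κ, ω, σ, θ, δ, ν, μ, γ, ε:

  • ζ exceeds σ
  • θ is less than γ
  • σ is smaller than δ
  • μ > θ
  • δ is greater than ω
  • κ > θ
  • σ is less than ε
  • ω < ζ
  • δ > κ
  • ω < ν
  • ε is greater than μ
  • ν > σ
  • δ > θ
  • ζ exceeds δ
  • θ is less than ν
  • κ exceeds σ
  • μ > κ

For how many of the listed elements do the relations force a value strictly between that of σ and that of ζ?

2

The relations place σ below ζ. An element lies strictly between them when it is forced above σ and also forced below ζ.
Above σ: {κ, δ, ν, μ, ε}. Below ζ: {θ, κ, ω, δ}.
Intersection: {κ, δ} — 2.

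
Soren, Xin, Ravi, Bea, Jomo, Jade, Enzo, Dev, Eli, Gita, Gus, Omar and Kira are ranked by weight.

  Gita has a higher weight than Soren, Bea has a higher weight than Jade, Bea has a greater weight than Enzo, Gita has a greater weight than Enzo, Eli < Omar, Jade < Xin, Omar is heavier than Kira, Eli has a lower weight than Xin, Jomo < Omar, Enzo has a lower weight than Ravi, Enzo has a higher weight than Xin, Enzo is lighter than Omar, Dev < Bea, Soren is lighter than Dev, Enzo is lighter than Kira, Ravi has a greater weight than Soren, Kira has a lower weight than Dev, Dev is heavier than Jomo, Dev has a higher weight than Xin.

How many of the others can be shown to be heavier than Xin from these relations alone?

7

From Xin the given relations immediately reach Enzo, Dev.
From those, Ravi, Kira, Omar, Gita, Bea — 7 in total.
Nothing else is reachable above Xin; 7 in all.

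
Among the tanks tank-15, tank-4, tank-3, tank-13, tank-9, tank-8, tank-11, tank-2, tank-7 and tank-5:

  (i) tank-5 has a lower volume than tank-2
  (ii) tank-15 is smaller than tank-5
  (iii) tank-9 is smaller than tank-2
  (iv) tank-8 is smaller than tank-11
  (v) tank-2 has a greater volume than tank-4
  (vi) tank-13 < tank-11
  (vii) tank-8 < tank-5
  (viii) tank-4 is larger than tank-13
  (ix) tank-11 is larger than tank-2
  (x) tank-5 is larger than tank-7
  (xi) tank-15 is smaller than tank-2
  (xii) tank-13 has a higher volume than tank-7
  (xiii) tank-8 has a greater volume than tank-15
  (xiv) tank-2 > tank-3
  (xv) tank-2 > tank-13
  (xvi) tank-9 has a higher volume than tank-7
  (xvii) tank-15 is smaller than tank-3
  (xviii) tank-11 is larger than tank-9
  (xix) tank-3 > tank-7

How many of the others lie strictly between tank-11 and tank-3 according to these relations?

Chaining upward from tank-3 reaches: tank-2.
Chaining downward from tank-11 reaches: tank-7, tank-15, tank-8, tank-5, tank-13, tank-9, tank-4, tank-2.
Strictly between tank-3 and tank-11 are those in both lists: tank-2 — 1 element.

1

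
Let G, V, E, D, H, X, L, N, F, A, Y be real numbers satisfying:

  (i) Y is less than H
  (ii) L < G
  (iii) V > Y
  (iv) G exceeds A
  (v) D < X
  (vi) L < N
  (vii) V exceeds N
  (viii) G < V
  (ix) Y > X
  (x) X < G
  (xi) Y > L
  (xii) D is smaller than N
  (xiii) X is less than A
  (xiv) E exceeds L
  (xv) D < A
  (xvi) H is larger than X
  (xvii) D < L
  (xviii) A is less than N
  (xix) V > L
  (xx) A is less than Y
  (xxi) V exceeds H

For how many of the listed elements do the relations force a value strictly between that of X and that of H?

2

Chaining upward from X reaches: A, G, N, Y, V.
Chaining downward from H reaches: D, A, L, Y.
Strictly between X and H are those in both lists: A, Y — 2 elements.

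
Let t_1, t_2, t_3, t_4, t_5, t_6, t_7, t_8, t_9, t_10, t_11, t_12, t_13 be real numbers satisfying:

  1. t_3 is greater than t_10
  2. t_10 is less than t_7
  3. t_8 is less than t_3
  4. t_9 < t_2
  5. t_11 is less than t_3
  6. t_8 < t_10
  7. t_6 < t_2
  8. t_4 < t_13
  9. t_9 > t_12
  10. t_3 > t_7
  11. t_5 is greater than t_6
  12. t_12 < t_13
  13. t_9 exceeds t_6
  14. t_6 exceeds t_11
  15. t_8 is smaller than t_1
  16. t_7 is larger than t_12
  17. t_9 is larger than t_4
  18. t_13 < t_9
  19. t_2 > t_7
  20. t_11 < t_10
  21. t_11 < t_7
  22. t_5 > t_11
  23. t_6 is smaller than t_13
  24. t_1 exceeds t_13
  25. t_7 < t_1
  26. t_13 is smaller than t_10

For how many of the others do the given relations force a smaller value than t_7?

From t_7 the given relations immediately reach t_11, t_12, t_10.
From those, t_8, t_13 — 5 in total.
From those, t_4, t_6 — 7 in total.
No other element is forced below t_7 by the given relations, so the count is 7.

7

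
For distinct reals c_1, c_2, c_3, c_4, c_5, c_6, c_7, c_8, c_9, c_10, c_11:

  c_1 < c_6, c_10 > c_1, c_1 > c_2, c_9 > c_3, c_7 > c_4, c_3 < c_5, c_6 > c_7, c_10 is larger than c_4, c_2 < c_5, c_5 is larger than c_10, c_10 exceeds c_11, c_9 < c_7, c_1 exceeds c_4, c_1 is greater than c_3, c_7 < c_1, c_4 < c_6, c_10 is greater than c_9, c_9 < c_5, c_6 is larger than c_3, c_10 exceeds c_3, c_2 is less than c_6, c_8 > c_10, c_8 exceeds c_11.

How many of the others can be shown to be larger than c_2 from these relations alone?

5

Directly above c_2: c_1, c_6, c_5.
One step further: c_10 (4 so far).
One step further: c_8 (5 so far).
No other element is forced above c_2 by the given relations, so the count is 5.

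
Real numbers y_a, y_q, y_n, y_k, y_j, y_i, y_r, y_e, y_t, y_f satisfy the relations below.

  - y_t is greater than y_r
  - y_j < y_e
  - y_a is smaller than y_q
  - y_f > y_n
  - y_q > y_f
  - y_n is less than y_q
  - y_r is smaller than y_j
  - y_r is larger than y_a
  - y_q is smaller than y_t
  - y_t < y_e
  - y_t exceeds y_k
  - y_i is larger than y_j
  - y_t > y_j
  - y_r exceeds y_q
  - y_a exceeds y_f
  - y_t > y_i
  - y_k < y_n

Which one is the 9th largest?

y_n

Chaining the given pairs: y_k < y_n < y_f < y_a < y_q < y_r < y_j < y_i < y_t < y_e.
The 9th largest is y_n.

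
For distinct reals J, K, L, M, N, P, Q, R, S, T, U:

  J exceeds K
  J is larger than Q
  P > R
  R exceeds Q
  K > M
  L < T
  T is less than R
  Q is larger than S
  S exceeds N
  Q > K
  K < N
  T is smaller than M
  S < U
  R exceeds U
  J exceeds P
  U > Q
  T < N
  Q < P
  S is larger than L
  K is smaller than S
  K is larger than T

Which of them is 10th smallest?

The consecutive relations fix a unique order: L < T < M < K < N < S < Q < U < R < P < J.
The 10th smallest is P.

P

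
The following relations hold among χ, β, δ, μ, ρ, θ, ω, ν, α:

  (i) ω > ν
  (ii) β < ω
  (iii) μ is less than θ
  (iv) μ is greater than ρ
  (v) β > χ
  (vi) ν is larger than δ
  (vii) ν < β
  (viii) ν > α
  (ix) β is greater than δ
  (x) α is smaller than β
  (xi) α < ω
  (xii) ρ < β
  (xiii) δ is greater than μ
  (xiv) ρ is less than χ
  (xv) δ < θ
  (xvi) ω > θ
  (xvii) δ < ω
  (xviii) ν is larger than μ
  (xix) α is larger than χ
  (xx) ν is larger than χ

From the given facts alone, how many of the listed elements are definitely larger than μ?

5

The elements the relations force above μ are δ, ν, β, θ, ω — no chain reaches any other.
That is 5.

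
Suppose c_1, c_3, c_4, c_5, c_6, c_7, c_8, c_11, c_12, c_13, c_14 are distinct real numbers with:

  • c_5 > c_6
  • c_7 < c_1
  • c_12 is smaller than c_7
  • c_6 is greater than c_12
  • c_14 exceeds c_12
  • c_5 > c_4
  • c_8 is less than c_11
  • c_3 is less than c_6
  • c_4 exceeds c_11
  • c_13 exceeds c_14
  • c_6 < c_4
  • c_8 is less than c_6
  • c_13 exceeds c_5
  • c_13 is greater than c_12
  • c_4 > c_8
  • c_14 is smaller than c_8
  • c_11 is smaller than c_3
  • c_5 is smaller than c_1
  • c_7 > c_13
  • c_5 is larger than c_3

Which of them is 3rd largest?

c_13

Piecing the relations together gives one ordering: c_12 < c_14 < c_8 < c_11 < c_3 < c_6 < c_4 < c_5 < c_13 < c_7 < c_1.
Counting 3 from the largest end gives c_13.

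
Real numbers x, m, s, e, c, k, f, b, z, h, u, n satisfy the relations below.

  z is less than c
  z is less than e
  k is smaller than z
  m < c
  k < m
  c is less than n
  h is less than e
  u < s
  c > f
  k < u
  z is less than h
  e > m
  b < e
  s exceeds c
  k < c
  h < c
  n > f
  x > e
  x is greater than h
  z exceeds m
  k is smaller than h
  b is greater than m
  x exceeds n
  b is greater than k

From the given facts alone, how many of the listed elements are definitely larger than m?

From m the given relations immediately reach z, b, c, e.
From those, h, n, x, s — 8 in total.
Nothing else is reachable above m; 8 in all.

8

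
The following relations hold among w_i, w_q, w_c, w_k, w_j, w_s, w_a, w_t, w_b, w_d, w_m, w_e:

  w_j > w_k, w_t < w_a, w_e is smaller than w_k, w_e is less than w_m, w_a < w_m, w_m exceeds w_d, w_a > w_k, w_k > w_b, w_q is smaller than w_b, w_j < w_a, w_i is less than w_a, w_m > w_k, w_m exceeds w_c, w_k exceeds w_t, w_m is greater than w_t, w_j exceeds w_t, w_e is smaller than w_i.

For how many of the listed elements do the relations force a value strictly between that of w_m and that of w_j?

Chaining upward from w_j reaches: w_a.
Chaining downward from w_m reaches: w_c, w_q, w_b, w_e, w_t, w_i, w_k, w_a, w_d.
Strictly between w_j and w_m are those in both lists: w_a — 1 element.

1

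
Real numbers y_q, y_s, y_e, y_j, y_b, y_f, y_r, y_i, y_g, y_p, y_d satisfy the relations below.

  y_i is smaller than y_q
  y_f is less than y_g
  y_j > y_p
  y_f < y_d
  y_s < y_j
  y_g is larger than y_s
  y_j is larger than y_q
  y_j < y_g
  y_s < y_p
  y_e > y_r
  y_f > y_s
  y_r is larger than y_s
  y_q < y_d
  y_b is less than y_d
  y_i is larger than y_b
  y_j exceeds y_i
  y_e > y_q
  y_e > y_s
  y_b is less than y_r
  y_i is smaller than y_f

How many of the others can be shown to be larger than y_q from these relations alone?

The elements the relations force above y_q are y_j, y_g, y_d, y_e — no chain reaches any other.
That is 4.

4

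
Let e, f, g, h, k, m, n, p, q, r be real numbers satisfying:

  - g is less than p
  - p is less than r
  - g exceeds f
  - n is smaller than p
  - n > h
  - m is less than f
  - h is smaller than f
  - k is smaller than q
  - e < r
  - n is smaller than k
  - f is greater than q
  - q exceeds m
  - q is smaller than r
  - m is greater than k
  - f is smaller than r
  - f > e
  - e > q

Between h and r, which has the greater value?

r

Link the given pairs in sequence: h < n; n < k; k < m; m < q; q < e; e < f; f < g; g < p; p < r.
Together: h < n < k < m < q < e < f < g < p < r.
So h < r; r is the larger of the two.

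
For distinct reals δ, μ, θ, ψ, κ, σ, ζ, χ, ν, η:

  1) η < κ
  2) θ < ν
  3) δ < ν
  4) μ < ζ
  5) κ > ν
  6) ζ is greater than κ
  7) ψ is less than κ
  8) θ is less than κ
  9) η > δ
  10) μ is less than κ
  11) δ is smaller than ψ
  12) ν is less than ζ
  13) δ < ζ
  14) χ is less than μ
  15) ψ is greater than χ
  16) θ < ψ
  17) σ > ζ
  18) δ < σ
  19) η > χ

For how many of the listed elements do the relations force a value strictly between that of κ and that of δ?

Chaining upward from δ reaches: ν, η, ψ, ζ, σ.
Chaining downward from κ reaches: χ, θ, ν, η, ψ, μ.
Strictly between δ and κ are those in both lists: ν, η, ψ — 3 elements.

3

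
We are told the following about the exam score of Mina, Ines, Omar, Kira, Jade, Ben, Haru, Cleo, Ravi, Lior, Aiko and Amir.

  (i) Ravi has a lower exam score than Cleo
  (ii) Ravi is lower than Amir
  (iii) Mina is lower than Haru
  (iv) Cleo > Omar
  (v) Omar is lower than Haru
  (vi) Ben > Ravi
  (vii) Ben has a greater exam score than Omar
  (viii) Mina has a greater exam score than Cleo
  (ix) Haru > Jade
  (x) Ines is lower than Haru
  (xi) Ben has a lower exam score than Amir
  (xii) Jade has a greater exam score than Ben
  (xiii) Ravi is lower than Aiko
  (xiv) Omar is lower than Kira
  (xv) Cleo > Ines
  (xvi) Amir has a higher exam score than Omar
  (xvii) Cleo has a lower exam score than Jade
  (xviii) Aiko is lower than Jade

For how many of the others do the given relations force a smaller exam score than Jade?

6

Directly below Jade: Ben, Cleo, Aiko.
One step further: Omar, Ravi, Ines (6 so far).
Nothing else is reachable below Jade; 6 in all.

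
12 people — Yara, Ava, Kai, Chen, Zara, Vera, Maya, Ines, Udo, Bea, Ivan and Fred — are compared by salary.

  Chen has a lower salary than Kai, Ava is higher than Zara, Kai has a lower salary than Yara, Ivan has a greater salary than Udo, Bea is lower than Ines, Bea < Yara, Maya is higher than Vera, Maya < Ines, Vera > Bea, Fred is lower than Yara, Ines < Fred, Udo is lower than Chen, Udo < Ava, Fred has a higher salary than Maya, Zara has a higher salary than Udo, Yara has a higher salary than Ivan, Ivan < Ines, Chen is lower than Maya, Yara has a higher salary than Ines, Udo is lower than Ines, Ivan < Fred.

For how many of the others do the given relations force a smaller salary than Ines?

The elements the relations force below Ines are Udo, Bea, Ivan, Chen, Vera, Maya — no chain reaches any other.
That is 6.

6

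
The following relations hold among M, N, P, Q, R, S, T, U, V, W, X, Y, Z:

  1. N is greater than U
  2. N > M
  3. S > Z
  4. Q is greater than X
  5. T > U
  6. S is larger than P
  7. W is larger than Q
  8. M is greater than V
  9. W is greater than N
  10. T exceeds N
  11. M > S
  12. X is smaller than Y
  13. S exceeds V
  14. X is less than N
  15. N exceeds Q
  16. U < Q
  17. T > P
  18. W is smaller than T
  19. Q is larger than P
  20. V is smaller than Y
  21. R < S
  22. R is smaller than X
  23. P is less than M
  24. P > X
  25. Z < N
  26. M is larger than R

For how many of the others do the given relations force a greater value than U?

The elements the relations force above U are Q, N, W, T — no chain reaches any other.
That is 4.

4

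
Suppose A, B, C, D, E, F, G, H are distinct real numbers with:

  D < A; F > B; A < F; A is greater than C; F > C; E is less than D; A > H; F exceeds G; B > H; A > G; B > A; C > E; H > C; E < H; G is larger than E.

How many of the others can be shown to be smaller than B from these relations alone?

From B the given relations immediately reach H, A.
From those, E, D, C, G — 6 in total.
No other element is forced below B by the given relations, so the count is 6.

6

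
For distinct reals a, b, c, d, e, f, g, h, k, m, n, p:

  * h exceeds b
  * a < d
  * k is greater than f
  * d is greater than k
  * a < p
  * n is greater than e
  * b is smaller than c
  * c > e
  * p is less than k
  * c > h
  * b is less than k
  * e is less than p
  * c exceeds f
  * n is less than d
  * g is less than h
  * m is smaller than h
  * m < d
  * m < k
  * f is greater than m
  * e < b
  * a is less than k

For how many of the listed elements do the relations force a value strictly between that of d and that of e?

4

Chaining upward from e reaches: b, h, p, k, n, c.
Chaining downward from d reaches: m, b, f, a, p, k, n.
Strictly between e and d are those in both lists: b, p, k, n — 4 elements.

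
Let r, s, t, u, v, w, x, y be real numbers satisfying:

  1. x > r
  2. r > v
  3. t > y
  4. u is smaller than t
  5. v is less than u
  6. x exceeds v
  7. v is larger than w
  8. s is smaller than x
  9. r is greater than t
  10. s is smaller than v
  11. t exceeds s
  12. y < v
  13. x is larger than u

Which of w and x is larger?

x

w < v and v < u give w < u.
With u < t: w < v < u < t.
With t < r: w < v < u < t < r.
Then r < x extends the chain to x.
So w < x; x is the larger of the two.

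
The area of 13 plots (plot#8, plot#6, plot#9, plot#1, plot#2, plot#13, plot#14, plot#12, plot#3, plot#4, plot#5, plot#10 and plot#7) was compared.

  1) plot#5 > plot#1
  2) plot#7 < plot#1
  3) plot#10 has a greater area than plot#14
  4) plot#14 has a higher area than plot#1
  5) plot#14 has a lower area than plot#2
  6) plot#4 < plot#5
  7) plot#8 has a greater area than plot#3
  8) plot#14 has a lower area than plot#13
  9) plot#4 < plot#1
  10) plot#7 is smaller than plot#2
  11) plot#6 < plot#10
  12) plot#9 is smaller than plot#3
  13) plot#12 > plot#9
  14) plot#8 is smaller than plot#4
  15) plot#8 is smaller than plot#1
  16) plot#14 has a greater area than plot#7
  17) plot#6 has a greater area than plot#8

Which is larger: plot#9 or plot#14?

plot#14

Chaining the given relations: plot#9 < plot#3 < plot#8 < plot#4 < plot#1 < plot#14.
So plot#9 < plot#14; plot#14 is the larger of the two.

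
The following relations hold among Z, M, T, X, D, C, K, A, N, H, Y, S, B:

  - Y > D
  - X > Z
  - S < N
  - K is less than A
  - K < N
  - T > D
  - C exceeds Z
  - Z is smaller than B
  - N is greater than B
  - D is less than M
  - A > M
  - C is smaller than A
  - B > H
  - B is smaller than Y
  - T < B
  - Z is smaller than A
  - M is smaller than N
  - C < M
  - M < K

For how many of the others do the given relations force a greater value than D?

7

Directly above D: T, M, Y.
One step further: B, K, A, N (7 so far).
No other element is forced above D by the given relations, so the count is 7.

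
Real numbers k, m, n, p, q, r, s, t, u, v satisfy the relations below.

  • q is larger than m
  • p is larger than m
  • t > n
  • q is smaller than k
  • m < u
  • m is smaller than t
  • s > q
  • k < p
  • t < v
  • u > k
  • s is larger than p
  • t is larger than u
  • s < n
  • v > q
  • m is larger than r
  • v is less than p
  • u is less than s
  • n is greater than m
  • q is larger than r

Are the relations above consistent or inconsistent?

inconsistent

We have n < t stated directly, yet also t < v < p < s < n by chaining the others — so t < n. Contradiction.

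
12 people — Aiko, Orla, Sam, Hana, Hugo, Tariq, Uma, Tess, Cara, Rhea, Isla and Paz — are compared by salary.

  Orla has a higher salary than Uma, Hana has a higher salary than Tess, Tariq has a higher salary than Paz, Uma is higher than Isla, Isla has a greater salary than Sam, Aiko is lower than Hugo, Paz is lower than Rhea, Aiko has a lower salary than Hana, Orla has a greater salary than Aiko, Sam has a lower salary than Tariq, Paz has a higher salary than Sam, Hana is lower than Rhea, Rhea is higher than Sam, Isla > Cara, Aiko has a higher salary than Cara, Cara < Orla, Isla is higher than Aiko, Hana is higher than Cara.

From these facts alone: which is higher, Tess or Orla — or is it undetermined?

Following every chain through Tess: above Tess we get Hana, Rhea.
Orla is not reached, and no chain runs the other way from Orla to Tess.
So the given relations leave the order of Tess and Orla undetermined.

undetermined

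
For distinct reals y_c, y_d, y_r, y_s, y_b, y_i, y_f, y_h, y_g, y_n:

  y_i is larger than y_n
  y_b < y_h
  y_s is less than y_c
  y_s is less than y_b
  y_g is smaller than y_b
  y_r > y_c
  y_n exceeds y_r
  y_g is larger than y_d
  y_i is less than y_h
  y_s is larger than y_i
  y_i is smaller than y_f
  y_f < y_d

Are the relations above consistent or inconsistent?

Chaining the given relations yields y_s < y_c < y_r < y_n < y_i, so y_s < y_i. But one relation states y_i < y_s. These cannot both hold.

inconsistent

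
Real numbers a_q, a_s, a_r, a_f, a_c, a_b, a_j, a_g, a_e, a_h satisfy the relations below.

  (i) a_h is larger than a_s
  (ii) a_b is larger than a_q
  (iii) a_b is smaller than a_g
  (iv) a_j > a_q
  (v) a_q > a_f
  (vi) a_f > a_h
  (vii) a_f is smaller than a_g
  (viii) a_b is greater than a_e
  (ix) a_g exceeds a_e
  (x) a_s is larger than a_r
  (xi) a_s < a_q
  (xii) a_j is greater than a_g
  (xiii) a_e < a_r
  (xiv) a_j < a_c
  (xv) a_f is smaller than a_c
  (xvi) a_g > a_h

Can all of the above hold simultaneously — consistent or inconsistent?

consistent

The single ordering a_e < a_r < a_s < a_h < a_f < a_q < a_b < a_g < a_j < a_c satisfies every listed relation, so no contradiction arises.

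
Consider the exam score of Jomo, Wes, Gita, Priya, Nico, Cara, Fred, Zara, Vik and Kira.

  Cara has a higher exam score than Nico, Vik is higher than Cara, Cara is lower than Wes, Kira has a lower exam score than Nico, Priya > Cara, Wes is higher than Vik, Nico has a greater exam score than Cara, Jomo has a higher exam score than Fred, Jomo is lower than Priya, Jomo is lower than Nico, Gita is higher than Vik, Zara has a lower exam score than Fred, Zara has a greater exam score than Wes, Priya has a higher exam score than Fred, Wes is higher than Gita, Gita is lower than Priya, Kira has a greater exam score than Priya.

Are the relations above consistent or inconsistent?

We have Nico < Cara stated directly, yet also Cara < Vik < Gita < Wes < Zara < Fred < Jomo < Priya < Kira < Nico by chaining the others — so Cara < Nico. Contradiction.

inconsistent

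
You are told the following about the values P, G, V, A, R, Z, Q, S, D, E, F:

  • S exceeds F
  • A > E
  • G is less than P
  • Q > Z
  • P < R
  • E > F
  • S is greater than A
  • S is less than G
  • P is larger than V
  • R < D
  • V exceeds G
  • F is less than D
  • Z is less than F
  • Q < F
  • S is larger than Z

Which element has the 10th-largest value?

Q

The consecutive relations fix a unique order: Z < Q < F < E < A < S < G < V < P < R < D.
Counting 10 from the largest end gives Q.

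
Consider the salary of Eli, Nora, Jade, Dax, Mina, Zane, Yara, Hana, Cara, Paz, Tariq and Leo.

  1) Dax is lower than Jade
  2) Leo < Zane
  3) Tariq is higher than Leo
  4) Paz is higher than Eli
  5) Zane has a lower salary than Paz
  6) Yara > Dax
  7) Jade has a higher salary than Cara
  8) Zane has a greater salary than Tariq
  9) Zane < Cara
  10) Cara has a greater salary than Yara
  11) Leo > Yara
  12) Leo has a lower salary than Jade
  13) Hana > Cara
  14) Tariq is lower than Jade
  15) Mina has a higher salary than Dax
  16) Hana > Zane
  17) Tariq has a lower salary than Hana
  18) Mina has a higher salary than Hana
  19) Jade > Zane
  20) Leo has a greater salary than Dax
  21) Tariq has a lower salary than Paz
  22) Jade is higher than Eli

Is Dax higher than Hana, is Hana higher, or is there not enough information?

Chaining the given relations: Dax < Yara < Leo < Tariq < Zane < Cara < Hana.
So Hana is higher.

Hana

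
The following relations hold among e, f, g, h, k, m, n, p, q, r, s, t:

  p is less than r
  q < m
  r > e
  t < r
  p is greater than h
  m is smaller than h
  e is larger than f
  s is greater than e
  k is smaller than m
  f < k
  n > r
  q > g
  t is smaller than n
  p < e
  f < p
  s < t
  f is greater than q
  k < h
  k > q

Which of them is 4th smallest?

k

Piecing the relations together gives one ordering: g < q < f < k < m < h < p < e < s < t < r < n.
Counting 4 from the smallest end gives k.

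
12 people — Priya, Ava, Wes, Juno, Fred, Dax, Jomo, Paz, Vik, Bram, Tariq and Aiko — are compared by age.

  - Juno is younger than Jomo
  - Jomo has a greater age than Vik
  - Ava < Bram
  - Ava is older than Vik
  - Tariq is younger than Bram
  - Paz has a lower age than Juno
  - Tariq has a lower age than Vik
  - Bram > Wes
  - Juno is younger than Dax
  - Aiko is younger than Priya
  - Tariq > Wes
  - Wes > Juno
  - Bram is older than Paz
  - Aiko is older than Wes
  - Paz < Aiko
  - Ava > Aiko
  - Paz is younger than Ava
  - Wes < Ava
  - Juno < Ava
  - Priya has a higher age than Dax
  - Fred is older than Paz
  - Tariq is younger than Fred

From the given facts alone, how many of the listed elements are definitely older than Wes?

The elements the relations force above Wes are Aiko, Tariq, Vik, Fred, Ava, Priya, Bram, Jomo — no chain reaches any other.
That is 8.

8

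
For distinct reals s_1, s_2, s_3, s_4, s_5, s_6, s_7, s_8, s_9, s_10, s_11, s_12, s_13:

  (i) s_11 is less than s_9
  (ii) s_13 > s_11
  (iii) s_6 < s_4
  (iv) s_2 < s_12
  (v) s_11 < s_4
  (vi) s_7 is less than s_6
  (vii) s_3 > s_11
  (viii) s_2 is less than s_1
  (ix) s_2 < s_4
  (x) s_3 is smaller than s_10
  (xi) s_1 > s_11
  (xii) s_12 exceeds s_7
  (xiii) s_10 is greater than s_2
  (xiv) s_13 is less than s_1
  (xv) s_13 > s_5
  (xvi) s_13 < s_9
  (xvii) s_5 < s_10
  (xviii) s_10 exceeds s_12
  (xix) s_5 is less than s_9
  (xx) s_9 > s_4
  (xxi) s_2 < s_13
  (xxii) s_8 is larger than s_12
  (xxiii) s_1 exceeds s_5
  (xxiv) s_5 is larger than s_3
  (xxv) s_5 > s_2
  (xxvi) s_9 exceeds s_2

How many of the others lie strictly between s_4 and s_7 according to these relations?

The relations place s_7 below s_4. An element lies strictly between them when it is forced above s_7 and also forced below s_4.
Above s_7: {s_6, s_12, s_8, s_9, s_10}. Below s_4: {s_6, s_11, s_2}.
Intersection: {s_6} — 1.

1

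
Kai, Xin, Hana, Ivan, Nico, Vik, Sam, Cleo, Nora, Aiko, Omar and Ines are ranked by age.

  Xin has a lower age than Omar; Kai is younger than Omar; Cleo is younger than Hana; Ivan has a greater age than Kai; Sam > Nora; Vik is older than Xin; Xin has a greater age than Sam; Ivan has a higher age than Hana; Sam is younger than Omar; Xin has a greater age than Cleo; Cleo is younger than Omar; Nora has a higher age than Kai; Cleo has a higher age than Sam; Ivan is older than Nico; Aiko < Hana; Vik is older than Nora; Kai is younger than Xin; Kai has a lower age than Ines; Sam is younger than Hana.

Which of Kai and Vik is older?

The relevant relations are Kai < Nora; Nora < Sam; Sam < Cleo; Cleo < Xin; Xin < Vik.
Chaining these gives Kai < Nora < Sam < Cleo < Xin < Vik.
So Kai < Vik; Vik is the older of the two.

Vik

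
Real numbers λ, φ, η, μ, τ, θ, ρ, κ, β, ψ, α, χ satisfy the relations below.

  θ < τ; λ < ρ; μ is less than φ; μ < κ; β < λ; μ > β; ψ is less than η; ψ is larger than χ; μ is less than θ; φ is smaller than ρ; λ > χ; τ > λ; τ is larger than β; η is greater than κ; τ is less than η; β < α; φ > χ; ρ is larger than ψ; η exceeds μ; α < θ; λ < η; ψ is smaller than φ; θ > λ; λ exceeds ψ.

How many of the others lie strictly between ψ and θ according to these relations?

1

Chaining upward from ψ reaches: λ, φ, ρ, τ, η.
Chaining downward from θ reaches: β, χ, α, μ, λ.
Strictly between ψ and θ are those in both lists: λ — 1 element.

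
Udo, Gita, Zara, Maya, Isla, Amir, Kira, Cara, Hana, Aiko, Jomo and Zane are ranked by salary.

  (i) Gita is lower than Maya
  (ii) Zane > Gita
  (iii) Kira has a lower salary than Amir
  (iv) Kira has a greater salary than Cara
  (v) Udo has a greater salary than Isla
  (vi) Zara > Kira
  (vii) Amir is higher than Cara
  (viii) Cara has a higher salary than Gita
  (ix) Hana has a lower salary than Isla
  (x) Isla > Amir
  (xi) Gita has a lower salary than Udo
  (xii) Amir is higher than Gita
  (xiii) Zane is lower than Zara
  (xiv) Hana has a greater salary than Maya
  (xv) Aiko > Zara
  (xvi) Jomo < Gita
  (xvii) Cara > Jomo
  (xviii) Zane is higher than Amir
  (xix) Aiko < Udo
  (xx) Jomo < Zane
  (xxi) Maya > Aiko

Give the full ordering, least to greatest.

Each adjacent pair is fixed by a given relation: Jomo < Gita; Gita < Cara; Cara < Kira; Kira < Amir; Amir < Zane; Zane < Zara; Zara < Aiko; Aiko < Maya; Maya < Hana; Hana < Isla; Isla < Udo. Chaining them end to end gives the full order.

Jomo < Gita < Cara < Kira < Amir < Zane < Zara < Aiko < Maya < Hana < Isla < Udo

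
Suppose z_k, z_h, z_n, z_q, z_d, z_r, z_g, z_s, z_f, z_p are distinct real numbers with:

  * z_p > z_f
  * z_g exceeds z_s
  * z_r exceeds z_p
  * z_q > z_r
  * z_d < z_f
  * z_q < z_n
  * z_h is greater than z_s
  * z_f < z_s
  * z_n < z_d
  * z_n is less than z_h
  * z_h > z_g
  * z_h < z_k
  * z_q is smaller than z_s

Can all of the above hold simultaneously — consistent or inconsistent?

Chaining the given relations yields z_p < z_r < z_q < z_n < z_d < z_f, so z_p < z_f. But one relation states z_f < z_p. These cannot both hold.

inconsistent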